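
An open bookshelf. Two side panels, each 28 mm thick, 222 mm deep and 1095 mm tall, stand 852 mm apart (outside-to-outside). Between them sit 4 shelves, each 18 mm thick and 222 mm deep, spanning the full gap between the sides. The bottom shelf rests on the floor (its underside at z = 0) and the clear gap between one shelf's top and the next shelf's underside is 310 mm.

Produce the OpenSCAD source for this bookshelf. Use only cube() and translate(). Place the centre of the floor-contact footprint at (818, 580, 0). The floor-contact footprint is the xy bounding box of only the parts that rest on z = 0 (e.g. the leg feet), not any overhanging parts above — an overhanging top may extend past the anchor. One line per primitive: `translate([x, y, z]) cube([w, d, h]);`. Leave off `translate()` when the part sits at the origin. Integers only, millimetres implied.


translate([392, 469, 0]) cube([28, 222, 1095]);
translate([1216, 469, 0]) cube([28, 222, 1095]);
translate([420, 469, 0]) cube([796, 222, 18]);
translate([420, 469, 328]) cube([796, 222, 18]);
translate([420, 469, 656]) cube([796, 222, 18]);
translate([420, 469, 984]) cube([796, 222, 18]);


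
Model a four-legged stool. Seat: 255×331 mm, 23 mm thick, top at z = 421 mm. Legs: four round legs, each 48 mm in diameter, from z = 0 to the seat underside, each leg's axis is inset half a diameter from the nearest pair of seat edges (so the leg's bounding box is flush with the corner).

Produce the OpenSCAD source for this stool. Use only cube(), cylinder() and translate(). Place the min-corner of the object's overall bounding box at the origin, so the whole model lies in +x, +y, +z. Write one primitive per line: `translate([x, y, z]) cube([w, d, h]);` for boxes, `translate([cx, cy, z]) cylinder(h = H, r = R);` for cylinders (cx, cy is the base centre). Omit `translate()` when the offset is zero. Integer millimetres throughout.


// leg_h = 421 - 23 = 398
translate([0, 0, 398]) cube([255, 331, 23]);
translate([24, 24, 0]) cylinder(h = 398, r = 24);
translate([231, 24, 0]) cylinder(h = 398, r = 24);
translate([24, 307, 0]) cylinder(h = 398, r = 24);
translate([231, 307, 0]) cylinder(h = 398, r = 24);


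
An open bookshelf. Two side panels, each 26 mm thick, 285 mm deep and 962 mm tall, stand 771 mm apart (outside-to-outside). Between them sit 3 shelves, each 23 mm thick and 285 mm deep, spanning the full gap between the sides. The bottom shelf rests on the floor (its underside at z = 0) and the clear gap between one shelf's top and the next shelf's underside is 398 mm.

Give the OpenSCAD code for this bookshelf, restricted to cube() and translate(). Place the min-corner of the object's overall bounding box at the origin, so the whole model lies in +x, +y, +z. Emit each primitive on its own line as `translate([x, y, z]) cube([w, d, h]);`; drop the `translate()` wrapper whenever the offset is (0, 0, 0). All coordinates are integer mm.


cube([26, 285, 962]);
translate([745, 0, 0]) cube([26, 285, 962]);
translate([26, 0, 0]) cube([719, 285, 23]);
translate([26, 0, 421]) cube([719, 285, 23]);
translate([26, 0, 842]) cube([719, 285, 23]);


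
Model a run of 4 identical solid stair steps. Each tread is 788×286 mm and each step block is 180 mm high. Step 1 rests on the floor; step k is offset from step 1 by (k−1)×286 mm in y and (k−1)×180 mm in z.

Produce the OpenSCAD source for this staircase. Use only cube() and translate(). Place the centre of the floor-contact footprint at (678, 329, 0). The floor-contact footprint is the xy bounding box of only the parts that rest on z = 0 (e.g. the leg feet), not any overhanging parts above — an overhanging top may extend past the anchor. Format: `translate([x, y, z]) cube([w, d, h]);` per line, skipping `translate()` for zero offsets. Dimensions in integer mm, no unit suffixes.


translate([284, 186, 0]) cube([788, 286, 180]);
translate([284, 472, 180]) cube([788, 286, 180]);
translate([284, 758, 360]) cube([788, 286, 180]);
translate([284, 1044, 540]) cube([788, 286, 180]);


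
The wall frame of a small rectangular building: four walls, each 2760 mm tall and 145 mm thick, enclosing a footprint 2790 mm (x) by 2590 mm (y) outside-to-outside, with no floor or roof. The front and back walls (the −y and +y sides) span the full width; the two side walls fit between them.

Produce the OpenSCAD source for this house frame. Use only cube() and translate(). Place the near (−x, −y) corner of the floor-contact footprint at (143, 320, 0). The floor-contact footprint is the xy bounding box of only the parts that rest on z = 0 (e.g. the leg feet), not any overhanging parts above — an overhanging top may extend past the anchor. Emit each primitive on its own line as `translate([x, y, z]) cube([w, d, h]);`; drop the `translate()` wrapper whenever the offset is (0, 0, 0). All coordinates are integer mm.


translate([143, 320, 0]) cube([2790, 145, 2760]);
translate([143, 2765, 0]) cube([2790, 145, 2760]);
translate([143, 465, 0]) cube([145, 2300, 2760]);
translate([2788, 465, 0]) cube([145, 2300, 2760]);


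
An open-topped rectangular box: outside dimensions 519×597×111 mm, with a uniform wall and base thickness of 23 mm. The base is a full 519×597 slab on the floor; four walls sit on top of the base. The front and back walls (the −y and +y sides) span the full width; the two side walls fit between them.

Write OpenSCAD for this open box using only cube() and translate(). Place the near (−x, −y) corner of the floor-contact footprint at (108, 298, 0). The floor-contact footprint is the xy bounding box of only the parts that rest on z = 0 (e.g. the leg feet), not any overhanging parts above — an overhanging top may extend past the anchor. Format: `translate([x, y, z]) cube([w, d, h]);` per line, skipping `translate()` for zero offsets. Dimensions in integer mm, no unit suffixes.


translate([108, 298, 0]) cube([519, 597, 23]);
translate([108, 298, 23]) cube([519, 23, 88]);
translate([108, 872, 23]) cube([519, 23, 88]);
translate([108, 321, 23]) cube([23, 551, 88]);
translate([604, 321, 23]) cube([23, 551, 88]);


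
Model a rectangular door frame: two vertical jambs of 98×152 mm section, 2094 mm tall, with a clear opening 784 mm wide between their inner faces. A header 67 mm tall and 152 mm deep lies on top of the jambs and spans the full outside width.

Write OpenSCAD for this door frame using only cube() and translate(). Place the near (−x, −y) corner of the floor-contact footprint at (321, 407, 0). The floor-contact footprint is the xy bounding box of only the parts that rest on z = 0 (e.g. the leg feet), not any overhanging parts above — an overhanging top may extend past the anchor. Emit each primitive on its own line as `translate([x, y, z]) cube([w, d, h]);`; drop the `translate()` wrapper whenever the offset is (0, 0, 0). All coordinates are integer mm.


translate([321, 407, 0]) cube([98, 152, 2094]);
translate([1203, 407, 0]) cube([98, 152, 2094]);
translate([321, 407, 2094]) cube([980, 152, 67]);


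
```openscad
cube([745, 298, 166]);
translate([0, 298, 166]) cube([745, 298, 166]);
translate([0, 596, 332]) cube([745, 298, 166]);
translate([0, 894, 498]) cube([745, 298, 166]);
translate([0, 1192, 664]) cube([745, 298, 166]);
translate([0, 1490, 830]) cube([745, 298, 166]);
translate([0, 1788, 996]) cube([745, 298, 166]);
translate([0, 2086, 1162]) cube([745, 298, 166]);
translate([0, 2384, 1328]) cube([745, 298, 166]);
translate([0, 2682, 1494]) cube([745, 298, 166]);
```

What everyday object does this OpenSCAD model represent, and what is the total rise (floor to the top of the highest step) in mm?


A staircase. The total rise is 1660 mm.

10 identical blocks, each offset up and back from the previous — a staircase. Each step is 166 mm tall and there are 10 of them, so the total rise is 10 × 166 = 1660 mm.


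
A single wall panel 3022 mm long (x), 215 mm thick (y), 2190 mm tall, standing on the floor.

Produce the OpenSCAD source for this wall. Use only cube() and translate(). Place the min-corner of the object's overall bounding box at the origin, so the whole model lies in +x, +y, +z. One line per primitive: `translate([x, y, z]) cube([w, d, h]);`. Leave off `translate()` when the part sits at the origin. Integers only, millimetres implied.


cube([3022, 215, 2190]);


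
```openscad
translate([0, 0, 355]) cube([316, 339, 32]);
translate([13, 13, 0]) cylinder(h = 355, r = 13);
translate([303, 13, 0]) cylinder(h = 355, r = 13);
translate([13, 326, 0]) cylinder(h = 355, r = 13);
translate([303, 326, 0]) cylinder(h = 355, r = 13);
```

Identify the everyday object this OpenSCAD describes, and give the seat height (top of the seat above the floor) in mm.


A stool. The seat height is 387 mm.

A 316×339×32 slab at z = 355 on four corner cylinders — a stool. The seat top is 355 + 32 = 387 mm.


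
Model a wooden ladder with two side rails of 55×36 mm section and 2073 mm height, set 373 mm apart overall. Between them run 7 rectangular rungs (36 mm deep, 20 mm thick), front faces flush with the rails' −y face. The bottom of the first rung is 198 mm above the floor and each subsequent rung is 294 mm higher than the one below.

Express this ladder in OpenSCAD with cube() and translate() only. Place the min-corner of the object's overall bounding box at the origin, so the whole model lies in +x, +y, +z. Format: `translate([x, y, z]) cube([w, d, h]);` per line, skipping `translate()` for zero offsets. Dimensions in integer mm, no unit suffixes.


cube([55, 36, 2073]);
translate([318, 0, 0]) cube([55, 36, 2073]);
translate([55, 0, 198]) cube([263, 36, 20]);
translate([55, 0, 492]) cube([263, 36, 20]);
translate([55, 0, 786]) cube([263, 36, 20]);
translate([55, 0, 1080]) cube([263, 36, 20]);
translate([55, 0, 1374]) cube([263, 36, 20]);
translate([55, 0, 1668]) cube([263, 36, 20]);
translate([55, 0, 1962]) cube([263, 36, 20]);


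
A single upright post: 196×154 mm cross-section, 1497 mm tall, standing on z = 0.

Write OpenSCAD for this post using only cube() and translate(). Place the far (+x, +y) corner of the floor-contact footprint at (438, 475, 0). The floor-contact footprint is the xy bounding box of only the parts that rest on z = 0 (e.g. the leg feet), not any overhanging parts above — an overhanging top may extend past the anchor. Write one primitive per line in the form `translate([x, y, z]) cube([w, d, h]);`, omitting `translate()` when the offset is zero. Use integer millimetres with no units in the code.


translate([242, 321, 0]) cube([196, 154, 1497]);


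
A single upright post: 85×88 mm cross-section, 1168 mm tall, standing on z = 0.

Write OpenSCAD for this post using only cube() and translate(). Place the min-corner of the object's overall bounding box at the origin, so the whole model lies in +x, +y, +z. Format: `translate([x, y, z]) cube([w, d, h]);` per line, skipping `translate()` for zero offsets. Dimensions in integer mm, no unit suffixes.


cube([85, 88, 1168]);


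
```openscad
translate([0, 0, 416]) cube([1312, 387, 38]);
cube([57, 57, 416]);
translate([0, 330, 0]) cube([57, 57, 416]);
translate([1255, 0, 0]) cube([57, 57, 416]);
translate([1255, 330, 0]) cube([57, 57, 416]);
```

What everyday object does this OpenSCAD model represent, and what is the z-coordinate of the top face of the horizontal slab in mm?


A bench. The seat-top height is 454 mm.

A long slab on four corner posts — a bench. The slab sits at z = 416 with thickness 38, so the top is 416 + 38 = 454 mm.


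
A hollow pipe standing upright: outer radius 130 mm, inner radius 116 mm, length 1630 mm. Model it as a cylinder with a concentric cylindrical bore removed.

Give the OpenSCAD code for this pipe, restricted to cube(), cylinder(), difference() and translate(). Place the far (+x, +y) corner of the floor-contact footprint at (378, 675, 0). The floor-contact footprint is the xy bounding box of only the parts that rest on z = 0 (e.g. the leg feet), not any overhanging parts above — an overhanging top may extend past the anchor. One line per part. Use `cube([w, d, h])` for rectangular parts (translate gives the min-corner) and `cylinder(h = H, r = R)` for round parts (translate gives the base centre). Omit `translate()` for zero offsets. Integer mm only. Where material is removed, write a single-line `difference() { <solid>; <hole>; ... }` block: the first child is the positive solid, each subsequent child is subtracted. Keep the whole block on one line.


difference() { translate([248, 545, 0]) cylinder(h = 1630, r = 130); translate([248, 545, 0]) cylinder(h = 1630, r = 116); }


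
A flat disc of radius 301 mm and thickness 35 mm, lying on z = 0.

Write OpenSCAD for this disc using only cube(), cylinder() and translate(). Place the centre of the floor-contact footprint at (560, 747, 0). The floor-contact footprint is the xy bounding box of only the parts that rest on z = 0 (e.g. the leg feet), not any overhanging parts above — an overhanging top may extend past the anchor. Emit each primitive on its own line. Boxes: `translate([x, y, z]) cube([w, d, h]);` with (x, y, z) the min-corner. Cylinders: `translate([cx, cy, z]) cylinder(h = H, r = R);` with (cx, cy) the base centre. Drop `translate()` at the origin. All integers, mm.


translate([560, 747, 0]) cylinder(h = 35, r = 301);


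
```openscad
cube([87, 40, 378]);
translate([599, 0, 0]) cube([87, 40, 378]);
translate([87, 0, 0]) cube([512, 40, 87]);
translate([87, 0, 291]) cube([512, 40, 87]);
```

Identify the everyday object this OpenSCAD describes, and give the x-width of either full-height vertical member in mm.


A picture frame. The border width is 87 mm.

Four thin pieces enclosing a rectangular opening — a picture frame. The two full-height stiles are 378 mm tall; the top rail sits at z = 291 and is 87 mm tall, so the border above the opening is 378 − 291 = 87 mm, matching the stile x-width.


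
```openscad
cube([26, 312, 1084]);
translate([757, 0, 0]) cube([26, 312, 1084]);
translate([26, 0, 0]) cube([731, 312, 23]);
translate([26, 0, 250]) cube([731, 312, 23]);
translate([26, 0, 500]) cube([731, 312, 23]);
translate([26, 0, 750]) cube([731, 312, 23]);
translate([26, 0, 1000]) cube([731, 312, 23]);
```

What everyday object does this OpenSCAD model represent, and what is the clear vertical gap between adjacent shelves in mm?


A bookshelf. The clear shelf gap is 227 mm.

Two tall side panels with 5 horizontal boards between them — a bookshelf. The first two shelf undersides are at z = 0 and z = 250; with shelf thickness 23, the clear gap is 250 − 0 − 23 = 227 mm.


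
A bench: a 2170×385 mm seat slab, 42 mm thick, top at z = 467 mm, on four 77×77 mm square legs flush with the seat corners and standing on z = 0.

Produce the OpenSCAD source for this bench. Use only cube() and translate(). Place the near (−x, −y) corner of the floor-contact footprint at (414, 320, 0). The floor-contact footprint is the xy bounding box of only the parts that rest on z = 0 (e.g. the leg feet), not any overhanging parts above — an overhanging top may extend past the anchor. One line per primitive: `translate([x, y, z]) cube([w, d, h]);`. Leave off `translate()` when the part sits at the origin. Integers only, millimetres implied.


// leg_h = 467 − 42 = 425
translate([414, 320, 425]) cube([2170, 385, 42]);
translate([414, 320, 0]) cube([77, 77, 425]);
translate([414, 628, 0]) cube([77, 77, 425]);
translate([2507, 320, 0]) cube([77, 77, 425]);
translate([2507, 628, 0]) cube([77, 77, 425]);


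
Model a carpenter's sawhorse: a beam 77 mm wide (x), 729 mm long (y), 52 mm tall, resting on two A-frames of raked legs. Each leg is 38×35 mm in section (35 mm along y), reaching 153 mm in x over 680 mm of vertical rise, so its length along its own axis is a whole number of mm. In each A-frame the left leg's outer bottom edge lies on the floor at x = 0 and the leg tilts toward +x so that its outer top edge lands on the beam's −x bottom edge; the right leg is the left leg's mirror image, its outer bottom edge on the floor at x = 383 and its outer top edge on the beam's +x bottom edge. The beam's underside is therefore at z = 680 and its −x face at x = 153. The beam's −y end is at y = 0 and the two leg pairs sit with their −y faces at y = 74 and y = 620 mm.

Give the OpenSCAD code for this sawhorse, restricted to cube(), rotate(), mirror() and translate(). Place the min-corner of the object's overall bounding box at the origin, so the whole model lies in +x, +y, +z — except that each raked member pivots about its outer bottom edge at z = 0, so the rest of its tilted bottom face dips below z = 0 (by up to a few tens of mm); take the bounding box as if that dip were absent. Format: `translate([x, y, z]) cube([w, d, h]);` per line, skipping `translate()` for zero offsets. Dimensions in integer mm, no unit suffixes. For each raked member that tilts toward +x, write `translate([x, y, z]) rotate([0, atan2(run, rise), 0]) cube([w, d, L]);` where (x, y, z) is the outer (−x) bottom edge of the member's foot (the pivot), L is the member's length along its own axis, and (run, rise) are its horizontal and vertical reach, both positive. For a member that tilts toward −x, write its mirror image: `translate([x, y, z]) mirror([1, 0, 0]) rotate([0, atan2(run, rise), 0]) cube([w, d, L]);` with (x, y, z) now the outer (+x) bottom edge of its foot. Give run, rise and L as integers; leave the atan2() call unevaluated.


translate([153, 0, 680]) cube([77, 729, 52]);
translate([0, 74, 0]) rotate([0, atan2(153, 680), 0]) cube([38, 35, 697]);
translate([383, 74, 0]) mirror([1, 0, 0]) rotate([0, atan2(153, 680), 0]) cube([38, 35, 697]);
translate([0, 620, 0]) rotate([0, atan2(153, 680), 0]) cube([38, 35, 697]);
translate([383, 620, 0]) mirror([1, 0, 0]) rotate([0, atan2(153, 680), 0]) cube([38, 35, 697]);


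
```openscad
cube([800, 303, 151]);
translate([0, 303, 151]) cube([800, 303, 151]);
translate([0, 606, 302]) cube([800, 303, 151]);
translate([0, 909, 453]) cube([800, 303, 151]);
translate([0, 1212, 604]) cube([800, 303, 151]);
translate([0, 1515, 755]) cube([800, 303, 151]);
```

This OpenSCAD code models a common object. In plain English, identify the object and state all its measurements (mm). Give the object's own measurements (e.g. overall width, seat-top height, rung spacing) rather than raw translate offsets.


A straight staircase of 6 solid steps. Each step is 800 mm wide (x), 303 mm deep (y, the going) and 151 mm tall (the rise). The first step rests on the floor; each subsequent step sits one going further in +y and one rise higher in +z, directly behind and above the previous step with no overlap.


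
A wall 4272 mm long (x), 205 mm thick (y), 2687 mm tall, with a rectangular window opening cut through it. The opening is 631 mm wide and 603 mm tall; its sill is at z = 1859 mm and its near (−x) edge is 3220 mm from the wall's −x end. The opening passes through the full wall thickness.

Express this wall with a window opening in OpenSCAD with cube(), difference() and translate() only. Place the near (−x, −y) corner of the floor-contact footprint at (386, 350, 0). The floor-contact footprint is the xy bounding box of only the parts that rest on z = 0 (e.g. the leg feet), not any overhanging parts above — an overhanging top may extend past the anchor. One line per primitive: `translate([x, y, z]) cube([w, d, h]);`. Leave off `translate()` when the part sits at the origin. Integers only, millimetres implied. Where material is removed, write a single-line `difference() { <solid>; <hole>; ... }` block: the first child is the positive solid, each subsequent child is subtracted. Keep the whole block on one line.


difference() { translate([386, 350, 0]) cube([4272, 205, 2687]); translate([3606, 350, 1859]) cube([631, 205, 603]); }


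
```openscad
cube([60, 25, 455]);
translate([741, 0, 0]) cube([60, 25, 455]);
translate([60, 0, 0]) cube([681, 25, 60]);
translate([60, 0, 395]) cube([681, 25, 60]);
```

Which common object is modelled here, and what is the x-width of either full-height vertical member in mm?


A picture frame. The border width is 60 mm.

Four thin pieces enclosing a rectangular opening — a picture frame. The two full-height stiles are 455 mm tall; the top rail sits at z = 395 and is 60 mm tall, so the border above the opening is 455 − 395 = 60 mm, matching the stile x-width.


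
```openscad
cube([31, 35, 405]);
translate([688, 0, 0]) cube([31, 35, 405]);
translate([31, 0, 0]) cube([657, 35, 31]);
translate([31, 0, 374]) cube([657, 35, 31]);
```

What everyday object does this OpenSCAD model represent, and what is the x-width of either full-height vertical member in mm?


A picture frame. The border width is 31 mm.

Four thin pieces enclosing a rectangular opening — a picture frame. The two full-height stiles are 405 mm tall; the top rail sits at z = 374 and is 31 mm tall, so the border above the opening is 405 − 374 = 31 mm, matching the stile x-width.


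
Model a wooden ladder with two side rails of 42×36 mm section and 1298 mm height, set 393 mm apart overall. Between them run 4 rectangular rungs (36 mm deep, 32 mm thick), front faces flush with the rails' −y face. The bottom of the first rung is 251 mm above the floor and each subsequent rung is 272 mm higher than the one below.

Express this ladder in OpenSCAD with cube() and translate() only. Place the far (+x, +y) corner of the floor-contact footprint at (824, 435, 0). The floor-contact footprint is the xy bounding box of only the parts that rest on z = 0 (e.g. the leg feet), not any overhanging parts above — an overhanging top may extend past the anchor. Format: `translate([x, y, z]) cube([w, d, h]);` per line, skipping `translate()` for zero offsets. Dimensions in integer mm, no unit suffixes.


translate([431, 399, 0]) cube([42, 36, 1298]);
translate([782, 399, 0]) cube([42, 36, 1298]);
translate([473, 399, 251]) cube([309, 36, 32]);
translate([473, 399, 523]) cube([309, 36, 32]);
translate([473, 399, 795]) cube([309, 36, 32]);
translate([473, 399, 1067]) cube([309, 36, 32]);


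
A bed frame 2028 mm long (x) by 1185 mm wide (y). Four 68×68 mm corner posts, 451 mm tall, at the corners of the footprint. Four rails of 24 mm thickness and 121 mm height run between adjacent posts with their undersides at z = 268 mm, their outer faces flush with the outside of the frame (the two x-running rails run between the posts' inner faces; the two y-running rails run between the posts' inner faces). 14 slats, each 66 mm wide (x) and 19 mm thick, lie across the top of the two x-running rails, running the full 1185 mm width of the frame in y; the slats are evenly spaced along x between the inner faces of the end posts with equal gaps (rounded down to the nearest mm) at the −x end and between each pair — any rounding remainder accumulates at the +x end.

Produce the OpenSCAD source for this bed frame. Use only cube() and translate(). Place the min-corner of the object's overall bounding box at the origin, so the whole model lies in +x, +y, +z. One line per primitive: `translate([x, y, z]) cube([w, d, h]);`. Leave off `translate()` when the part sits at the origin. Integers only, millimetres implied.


cube([68, 68, 451]);
translate([0, 1117, 0]) cube([68, 68, 451]);
translate([1960, 0, 0]) cube([68, 68, 451]);
translate([1960, 1117, 0]) cube([68, 68, 451]);
translate([68, 0, 268]) cube([1892, 24, 121]);
translate([68, 1161, 268]) cube([1892, 24, 121]);
translate([0, 68, 268]) cube([24, 1049, 121]);
translate([2004, 68, 268]) cube([24, 1049, 121]);
translate([132, 0, 389]) cube([66, 1185, 19]);
translate([262, 0, 389]) cube([66, 1185, 19]);
translate([392, 0, 389]) cube([66, 1185, 19]);
translate([522, 0, 389]) cube([66, 1185, 19]);
translate([652, 0, 389]) cube([66, 1185, 19]);
translate([782, 0, 389]) cube([66, 1185, 19]);
translate([912, 0, 389]) cube([66, 1185, 19]);
translate([1042, 0, 389]) cube([66, 1185, 19]);
translate([1172, 0, 389]) cube([66, 1185, 19]);
translate([1302, 0, 389]) cube([66, 1185, 19]);
translate([1432, 0, 389]) cube([66, 1185, 19]);
translate([1562, 0, 389]) cube([66, 1185, 19]);
translate([1692, 0, 389]) cube([66, 1185, 19]);
translate([1822, 0, 389]) cube([66, 1185, 19]);


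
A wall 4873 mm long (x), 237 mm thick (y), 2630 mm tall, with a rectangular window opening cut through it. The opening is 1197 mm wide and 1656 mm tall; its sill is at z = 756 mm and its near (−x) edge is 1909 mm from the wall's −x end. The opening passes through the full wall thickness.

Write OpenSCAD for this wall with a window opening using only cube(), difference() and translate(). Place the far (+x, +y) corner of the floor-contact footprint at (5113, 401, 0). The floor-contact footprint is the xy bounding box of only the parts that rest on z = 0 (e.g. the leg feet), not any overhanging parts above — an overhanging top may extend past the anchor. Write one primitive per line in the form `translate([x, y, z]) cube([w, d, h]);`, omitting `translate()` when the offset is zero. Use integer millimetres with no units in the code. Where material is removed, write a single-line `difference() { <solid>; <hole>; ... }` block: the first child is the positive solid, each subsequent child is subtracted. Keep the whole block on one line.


difference() { translate([240, 164, 0]) cube([4873, 237, 2630]); translate([2149, 164, 756]) cube([1197, 237, 1656]); }


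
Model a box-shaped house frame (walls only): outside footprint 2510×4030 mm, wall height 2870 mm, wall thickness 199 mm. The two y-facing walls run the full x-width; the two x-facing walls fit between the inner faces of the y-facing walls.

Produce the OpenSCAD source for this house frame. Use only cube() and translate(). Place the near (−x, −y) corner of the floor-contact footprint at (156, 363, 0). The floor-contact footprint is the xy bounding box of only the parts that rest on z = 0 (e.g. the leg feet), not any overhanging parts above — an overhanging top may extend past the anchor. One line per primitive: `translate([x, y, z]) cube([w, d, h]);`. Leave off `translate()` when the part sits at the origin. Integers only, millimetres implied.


translate([156, 363, 0]) cube([2510, 199, 2870]);
translate([156, 4194, 0]) cube([2510, 199, 2870]);
translate([156, 562, 0]) cube([199, 3632, 2870]);
translate([2467, 562, 0]) cube([199, 3632, 2870]);


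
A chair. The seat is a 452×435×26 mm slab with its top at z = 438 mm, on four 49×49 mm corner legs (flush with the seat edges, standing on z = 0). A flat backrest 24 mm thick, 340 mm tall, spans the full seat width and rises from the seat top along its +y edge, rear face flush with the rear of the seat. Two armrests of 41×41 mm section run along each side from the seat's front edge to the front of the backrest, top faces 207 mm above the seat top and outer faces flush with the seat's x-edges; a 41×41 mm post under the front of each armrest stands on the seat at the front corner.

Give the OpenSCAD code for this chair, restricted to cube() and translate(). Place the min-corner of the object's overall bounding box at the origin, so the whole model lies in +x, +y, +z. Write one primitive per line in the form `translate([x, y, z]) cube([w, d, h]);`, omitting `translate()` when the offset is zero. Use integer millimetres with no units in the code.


translate([0, 0, 412]) cube([452, 435, 26]);
cube([49, 49, 412]);
translate([403, 0, 0]) cube([49, 49, 412]);
translate([0, 386, 0]) cube([49, 49, 412]);
translate([403, 386, 0]) cube([49, 49, 412]);
translate([0, 411, 438]) cube([452, 24, 340]);
translate([0, 0, 604]) cube([41, 411, 41]);
translate([411, 0, 604]) cube([41, 411, 41]);
translate([0, 0, 438]) cube([41, 41, 166]);
translate([411, 0, 438]) cube([41, 41, 166]);


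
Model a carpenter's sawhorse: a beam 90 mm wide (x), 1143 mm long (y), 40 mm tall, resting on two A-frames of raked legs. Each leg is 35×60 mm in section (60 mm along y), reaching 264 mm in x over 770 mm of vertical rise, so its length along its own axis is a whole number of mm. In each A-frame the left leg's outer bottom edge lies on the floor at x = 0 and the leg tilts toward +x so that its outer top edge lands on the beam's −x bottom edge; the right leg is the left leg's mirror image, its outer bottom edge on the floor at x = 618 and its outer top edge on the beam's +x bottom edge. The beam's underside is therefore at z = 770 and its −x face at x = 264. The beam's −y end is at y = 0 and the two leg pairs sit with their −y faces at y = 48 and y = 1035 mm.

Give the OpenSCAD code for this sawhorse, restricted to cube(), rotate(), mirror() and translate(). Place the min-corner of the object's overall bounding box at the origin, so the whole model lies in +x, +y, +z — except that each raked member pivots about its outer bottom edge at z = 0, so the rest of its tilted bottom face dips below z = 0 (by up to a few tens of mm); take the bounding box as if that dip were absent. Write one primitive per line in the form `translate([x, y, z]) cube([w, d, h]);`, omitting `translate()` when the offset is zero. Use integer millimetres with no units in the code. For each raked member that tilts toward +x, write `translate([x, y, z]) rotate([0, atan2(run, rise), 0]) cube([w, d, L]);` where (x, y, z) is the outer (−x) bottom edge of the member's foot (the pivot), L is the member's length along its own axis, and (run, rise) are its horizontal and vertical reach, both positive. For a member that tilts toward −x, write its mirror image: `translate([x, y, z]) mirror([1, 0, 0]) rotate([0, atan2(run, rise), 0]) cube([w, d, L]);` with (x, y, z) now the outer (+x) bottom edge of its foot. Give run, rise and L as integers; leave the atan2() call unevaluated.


// leg length = √(264² + 770²) = 814
// right-leg outer foot x = 2·264 + 90 = 618
// beam min-corner = (264, 0, 770)
translate([264, 0, 770]) cube([90, 1143, 40]);
translate([0, 48, 0]) rotate([0, atan2(264, 770), 0]) cube([35, 60, 814]);
translate([618, 48, 0]) mirror([1, 0, 0]) rotate([0, atan2(264, 770), 0]) cube([35, 60, 814]);
translate([0, 1035, 0]) rotate([0, atan2(264, 770), 0]) cube([35, 60, 814]);
translate([618, 1035, 0]) mirror([1, 0, 0]) rotate([0, atan2(264, 770), 0]) cube([35, 60, 814]);


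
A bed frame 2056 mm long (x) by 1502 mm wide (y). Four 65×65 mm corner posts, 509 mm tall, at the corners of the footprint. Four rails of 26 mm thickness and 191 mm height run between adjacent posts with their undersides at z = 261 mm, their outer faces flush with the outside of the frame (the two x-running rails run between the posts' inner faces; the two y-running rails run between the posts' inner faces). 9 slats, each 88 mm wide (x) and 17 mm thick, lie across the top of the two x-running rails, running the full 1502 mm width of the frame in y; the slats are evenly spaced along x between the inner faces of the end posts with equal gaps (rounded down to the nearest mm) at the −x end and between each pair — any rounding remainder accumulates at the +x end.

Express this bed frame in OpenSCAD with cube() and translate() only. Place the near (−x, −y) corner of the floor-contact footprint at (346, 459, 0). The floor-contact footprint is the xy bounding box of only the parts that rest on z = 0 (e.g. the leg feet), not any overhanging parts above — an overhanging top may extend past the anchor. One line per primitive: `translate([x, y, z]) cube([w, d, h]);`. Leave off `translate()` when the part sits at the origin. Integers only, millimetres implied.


// slat z = rail_z + rail_h = 261 + 191 = 452
// slat gap = ⌊(1926 − 9·88) / 10⌋ = 113
translate([346, 459, 0]) cube([65, 65, 509]);
translate([346, 1896, 0]) cube([65, 65, 509]);
translate([2337, 459, 0]) cube([65, 65, 509]);
translate([2337, 1896, 0]) cube([65, 65, 509]);
translate([411, 459, 261]) cube([1926, 26, 191]);
translate([411, 1935, 261]) cube([1926, 26, 191]);
translate([346, 524, 261]) cube([26, 1372, 191]);
translate([2376, 524, 261]) cube([26, 1372, 191]);
translate([524, 459, 452]) cube([88, 1502, 17]);
translate([725, 459, 452]) cube([88, 1502, 17]);
translate([926, 459, 452]) cube([88, 1502, 17]);
translate([1127, 459, 452]) cube([88, 1502, 17]);
translate([1328, 459, 452]) cube([88, 1502, 17]);
translate([1529, 459, 452]) cube([88, 1502, 17]);
translate([1730, 459, 452]) cube([88, 1502, 17]);
translate([1931, 459, 452]) cube([88, 1502, 17]);
translate([2132, 459, 452]) cube([88, 1502, 17]);


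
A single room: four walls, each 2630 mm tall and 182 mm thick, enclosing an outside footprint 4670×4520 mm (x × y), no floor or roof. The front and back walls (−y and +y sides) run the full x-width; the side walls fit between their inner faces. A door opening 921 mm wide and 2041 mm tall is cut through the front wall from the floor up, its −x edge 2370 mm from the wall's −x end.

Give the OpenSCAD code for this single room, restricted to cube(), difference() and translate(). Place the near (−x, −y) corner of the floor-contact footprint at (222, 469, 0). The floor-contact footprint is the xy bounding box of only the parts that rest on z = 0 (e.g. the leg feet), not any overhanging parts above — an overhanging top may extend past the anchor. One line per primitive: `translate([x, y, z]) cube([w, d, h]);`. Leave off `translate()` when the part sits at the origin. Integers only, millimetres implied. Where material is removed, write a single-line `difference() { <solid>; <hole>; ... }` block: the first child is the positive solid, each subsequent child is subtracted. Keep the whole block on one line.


difference() { translate([222, 469, 0]) cube([4670, 182, 2630]); translate([2592, 469, 0]) cube([921, 182, 2041]); }
translate([222, 4807, 0]) cube([4670, 182, 2630]);
translate([222, 651, 0]) cube([182, 4156, 2630]);
translate([4710, 651, 0]) cube([182, 4156, 2630]);


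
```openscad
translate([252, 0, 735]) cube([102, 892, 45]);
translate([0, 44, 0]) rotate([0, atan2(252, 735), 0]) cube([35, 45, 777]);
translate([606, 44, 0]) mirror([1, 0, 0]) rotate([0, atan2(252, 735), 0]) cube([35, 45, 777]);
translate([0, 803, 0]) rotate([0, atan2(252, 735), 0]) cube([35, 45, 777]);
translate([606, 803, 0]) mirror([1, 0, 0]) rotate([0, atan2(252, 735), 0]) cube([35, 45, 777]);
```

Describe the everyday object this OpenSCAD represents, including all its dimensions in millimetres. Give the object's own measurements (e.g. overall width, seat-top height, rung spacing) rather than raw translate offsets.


A sawhorse. A 102×892×45 mm beam (x, y, z) sits on two A-frame leg pairs. Each pair is two raked legs of 35×45 mm section (45 mm along y) splaying symmetrically in x. Each leg rises 735 mm vertically over 252 mm of horizontal reach and is 777 mm long along its own axis. Every leg's outer bottom edge rests on the floor and its outer top edge meets a bottom edge of the beam — the left legs (tilting toward +x) meet the beam's −x bottom edge, the right legs (their mirror images, tilting toward −x) meet its +x bottom edge — so the leg tops tuck under the beam, the beam's underside is 735 mm above the floor, and the feet are 606 mm apart outside-to-outside with the beam centred between them. The two leg pairs are set in 44 mm from either end of the beam.


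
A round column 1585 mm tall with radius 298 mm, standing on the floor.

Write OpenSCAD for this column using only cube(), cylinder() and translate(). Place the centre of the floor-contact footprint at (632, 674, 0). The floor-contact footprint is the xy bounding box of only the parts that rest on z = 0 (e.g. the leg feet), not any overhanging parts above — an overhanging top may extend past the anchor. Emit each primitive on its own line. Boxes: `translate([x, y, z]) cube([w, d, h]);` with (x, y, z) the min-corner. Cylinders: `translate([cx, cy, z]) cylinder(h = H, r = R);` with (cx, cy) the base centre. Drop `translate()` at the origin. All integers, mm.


translate([632, 674, 0]) cylinder(h = 1585, r = 298);


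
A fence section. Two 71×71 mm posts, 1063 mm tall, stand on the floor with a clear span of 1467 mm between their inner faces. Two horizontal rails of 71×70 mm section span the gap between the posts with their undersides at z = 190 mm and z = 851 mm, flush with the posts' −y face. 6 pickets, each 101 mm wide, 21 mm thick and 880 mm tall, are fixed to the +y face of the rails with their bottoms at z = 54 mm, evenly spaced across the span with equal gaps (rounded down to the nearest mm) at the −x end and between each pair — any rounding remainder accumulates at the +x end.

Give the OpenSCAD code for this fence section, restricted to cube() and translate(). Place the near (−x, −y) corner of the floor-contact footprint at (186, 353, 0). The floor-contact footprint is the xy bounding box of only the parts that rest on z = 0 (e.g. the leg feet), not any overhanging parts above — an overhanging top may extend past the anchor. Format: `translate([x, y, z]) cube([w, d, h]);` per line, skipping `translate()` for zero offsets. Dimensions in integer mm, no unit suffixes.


translate([186, 353, 0]) cube([71, 71, 1063]);
translate([1724, 353, 0]) cube([71, 71, 1063]);
translate([257, 353, 190]) cube([1467, 71, 70]);
translate([257, 353, 851]) cube([1467, 71, 70]);
translate([380, 424, 54]) cube([101, 21, 880]);
translate([604, 424, 54]) cube([101, 21, 880]);
translate([828, 424, 54]) cube([101, 21, 880]);
translate([1052, 424, 54]) cube([101, 21, 880]);
translate([1276, 424, 54]) cube([101, 21, 880]);
translate([1500, 424, 54]) cube([101, 21, 880]);


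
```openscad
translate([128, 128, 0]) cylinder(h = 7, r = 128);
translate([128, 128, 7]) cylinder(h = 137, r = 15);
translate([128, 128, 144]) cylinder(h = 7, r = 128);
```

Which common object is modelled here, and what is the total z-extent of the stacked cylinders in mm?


A spool. The overall height is 151 mm.

Three coaxial cylinders, large–small–large — a spool. Two 7 mm flanges and a 137 mm core give 7 + 137 + 7 = 151 mm.


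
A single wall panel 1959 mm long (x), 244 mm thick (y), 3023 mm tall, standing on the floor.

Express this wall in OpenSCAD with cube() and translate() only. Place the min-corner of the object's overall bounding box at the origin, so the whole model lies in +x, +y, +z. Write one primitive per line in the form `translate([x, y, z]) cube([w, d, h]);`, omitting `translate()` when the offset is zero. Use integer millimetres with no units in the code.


cube([1959, 244, 3023]);


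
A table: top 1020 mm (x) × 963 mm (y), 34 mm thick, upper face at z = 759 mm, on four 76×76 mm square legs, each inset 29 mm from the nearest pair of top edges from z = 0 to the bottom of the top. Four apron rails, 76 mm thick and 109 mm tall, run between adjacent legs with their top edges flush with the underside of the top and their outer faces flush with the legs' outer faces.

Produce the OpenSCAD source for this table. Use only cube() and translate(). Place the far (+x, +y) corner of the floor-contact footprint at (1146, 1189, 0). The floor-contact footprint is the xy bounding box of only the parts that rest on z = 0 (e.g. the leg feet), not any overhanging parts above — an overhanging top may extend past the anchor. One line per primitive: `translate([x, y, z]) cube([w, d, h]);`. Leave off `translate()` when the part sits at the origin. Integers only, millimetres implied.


translate([155, 255, 725]) cube([1020, 963, 34]);
translate([184, 284, 0]) cube([76, 76, 725]);
translate([1070, 284, 0]) cube([76, 76, 725]);
translate([184, 1113, 0]) cube([76, 76, 725]);
translate([1070, 1113, 0]) cube([76, 76, 725]);
translate([260, 284, 616]) cube([810, 76, 109]);
translate([260, 1113, 616]) cube([810, 76, 109]);
translate([184, 360, 616]) cube([76, 753, 109]);
translate([1070, 360, 616]) cube([76, 753, 109]);


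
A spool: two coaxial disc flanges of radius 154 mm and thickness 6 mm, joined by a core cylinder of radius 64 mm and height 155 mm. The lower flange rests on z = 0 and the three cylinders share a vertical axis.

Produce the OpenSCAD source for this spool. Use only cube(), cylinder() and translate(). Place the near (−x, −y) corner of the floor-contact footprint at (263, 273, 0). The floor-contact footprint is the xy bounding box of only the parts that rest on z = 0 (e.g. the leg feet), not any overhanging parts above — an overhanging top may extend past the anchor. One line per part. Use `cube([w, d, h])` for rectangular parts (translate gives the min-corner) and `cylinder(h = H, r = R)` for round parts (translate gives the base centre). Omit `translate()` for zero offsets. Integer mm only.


translate([417, 427, 0]) cylinder(h = 6, r = 154);
translate([417, 427, 6]) cylinder(h = 155, r = 64);
translate([417, 427, 161]) cylinder(h = 6, r = 154);
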